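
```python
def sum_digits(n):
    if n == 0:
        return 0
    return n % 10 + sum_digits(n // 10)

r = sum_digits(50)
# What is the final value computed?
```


sum_digits(50)
= 0 + sum_digits(5)
= 0 + 5 + sum_digits(0)
= 0 + 5 + 0
= 5


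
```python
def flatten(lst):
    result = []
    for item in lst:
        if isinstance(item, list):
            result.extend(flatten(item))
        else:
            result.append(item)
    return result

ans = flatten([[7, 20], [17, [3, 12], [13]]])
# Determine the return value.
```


flatten([[7, 20], [17, [3, 12], [13]]])
Processing each element:
  [7, 20] is a list -> flatten recursively -> [7, 20]
  [17, [3, 12], [13]] is a list -> flatten recursively -> [17, 3, 12, 13]
= [7, 20, 17, 3, 12, 13]


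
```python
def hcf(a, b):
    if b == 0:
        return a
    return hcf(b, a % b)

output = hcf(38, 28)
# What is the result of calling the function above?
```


hcf(38, 28)
= hcf(28, 38 % 28) = hcf(28, 10)
= hcf(10, 28 % 10) = hcf(10, 8)
= hcf(8, 10 % 8) = hcf(8, 2)
= hcf(2, 8 % 2) = hcf(2, 0)
b == 0, return a = 2


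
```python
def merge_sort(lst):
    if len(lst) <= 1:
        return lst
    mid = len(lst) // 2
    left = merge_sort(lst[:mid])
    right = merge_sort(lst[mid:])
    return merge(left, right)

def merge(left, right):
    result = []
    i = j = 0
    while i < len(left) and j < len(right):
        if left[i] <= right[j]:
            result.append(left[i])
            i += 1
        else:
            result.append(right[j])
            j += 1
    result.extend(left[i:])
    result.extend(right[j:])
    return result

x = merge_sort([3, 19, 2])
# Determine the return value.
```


merge_sort([3, 19, 2])
Split into [3] and [19, 2]
Left sorted: [3]
Right sorted: [2, 19]
Merge [3] and [2, 19]
= [2, 3, 19]


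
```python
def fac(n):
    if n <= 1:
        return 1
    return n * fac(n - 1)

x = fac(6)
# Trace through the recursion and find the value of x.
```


fac(6)
= 6 * fac(5)
= 6 * 5 * fac(4)
= 6 * 5 * 4 * fac(3)
= 6 * 5 * 4 * 3 * fac(2)
= 6 * 5 * 4 * 3 * 2 * fac(1)
= 6 * 5 * 4 * 3 * 2 * 1
= 720


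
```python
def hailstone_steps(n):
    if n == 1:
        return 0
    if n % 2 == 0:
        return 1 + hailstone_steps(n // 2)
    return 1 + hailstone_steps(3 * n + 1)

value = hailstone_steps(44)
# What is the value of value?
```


hailstone_steps(44)
44 is even -> hailstone_steps(22)
22 is even -> hailstone_steps(11)
11 is odd -> 3*11+1 = 34 -> hailstone_steps(34)
34 is even -> hailstone_steps(17)
17 is odd -> 3*17+1 = 52 -> hailstone_steps(52)
52 is even -> hailstone_steps(26)
26 is even -> hailstone_steps(13)
13 is odd -> 3*13+1 = 40 -> hailstone_steps(40)
40 is even -> hailstone_steps(20)
20 is even -> hailstone_steps(10)
10 is even -> hailstone_steps(5)
5 is odd -> 3*5+1 = 16 -> hailstone_steps(16)
16 is even -> hailstone_steps(8)
8 is even -> hailstone_steps(4)
4 is even -> hailstone_steps(2)
2 is even -> hailstone_steps(1)
Reached 1 after 16 steps
= 16


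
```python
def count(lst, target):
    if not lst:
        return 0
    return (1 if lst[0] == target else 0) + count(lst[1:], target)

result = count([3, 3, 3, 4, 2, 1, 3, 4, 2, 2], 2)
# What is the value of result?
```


count([3, 3, 3, 4, 2, 1, 3, 4, 2, 2], 2)
lst[0]=3 != 2: 0 + count([3, 3, 4, 2, 1, 3, 4, 2, 2], 2)
lst[0]=3 != 2: 0 + count([3, 4, 2, 1, 3, 4, 2, 2], 2)
lst[0]=3 != 2: 0 + count([4, 2, 1, 3, 4, 2, 2], 2)
lst[0]=4 != 2: 0 + count([2, 1, 3, 4, 2, 2], 2)
lst[0]=2 == 2: 1 + count([1, 3, 4, 2, 2], 2)
lst[0]=1 != 2: 0 + count([3, 4, 2, 2], 2)
lst[0]=3 != 2: 0 + count([4, 2, 2], 2)
lst[0]=4 != 2: 0 + count([2, 2], 2)
lst[0]=2 == 2: 1 + count([2], 2)
lst[0]=2 == 2: 1 + count([], 2)
= 3


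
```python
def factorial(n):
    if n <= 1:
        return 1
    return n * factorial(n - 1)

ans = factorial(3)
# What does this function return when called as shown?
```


factorial(3)
= 3 * factorial(2)
= 3 * 2 * factorial(1)
= 3 * 2 * 1
= 6


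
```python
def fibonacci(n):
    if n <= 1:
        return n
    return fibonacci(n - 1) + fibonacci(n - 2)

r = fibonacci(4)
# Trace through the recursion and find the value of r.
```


fibonacci(4)
= fibonacci(3) + fibonacci(2)
= (fibonacci(2) + fibonacci(1)) + fibonacci(2)
Computing bottom-up: fibonacci(0)=0, fibonacci(1)=1, fibonacci(2)=1, fibonacci(3)=2, fibonacci(4)=3
= 3


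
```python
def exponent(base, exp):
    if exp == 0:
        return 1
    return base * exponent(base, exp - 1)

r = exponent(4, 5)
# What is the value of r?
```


exponent(4, 5)
= 4 * exponent(4, 4)
= 4 * 4 * exponent(4, 3)
= 4 * 4 * 4 * exponent(4, 2)
= 4 * 4 * 4 * 4 * exponent(4, 1)
= 4 * 4 * 4 * 4 * 4 * exponent(4, 0)
= 4 * 4 * 4 * 4 * 4 * 1
= 1024


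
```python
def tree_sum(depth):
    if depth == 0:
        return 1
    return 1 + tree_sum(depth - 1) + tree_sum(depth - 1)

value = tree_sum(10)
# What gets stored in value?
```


tree_sum(10)
= 1 + tree_sum(9) + tree_sum(9)
= 1 + 2 * tree_sum(9)
tree_sum(k) = 2^(k+1) - 1
tree_sum(0) = 1
tree_sum(1) = 3
tree_sum(2) = 7
tree_sum(3) = 15
tree_sum(4) = 31
tree_sum(10) = 2^11 - 1 = 2047


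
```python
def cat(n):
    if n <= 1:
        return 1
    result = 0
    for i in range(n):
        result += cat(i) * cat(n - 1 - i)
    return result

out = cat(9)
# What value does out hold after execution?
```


cat(9)
= sum of cat(i) * cat(9-1-i) for i in 0..8
First compute sub-values bottom-up:
  cat(0) = 1, cat(1) = 1
  cat(2) = 1*1 + 1*1 = 2
  cat(3) = 1*2 + 1*1 + 2*1 = 5
  cat(4) = 1*5 + 1*2 + 2*1 + 5*1 = 14
  cat(5) = 1*14 + 1*5 + 2*2 + 5*1 + 14*1 = 42
  cat(6) = 1*42 + 1*14 + 2*5 + 5*2 + 14*1 + 42*1 = 132
  cat(7) = 1*132 + 1*42 + 2*14 + 5*5 + 14*2 + 42*1 + 132*1 = 429
  cat(8) = 1*429 + 1*132 + 2*42 + 5*14 + 14*5 + 42*2 + 132*1 + 429*1 = 1430
Now cat(9):
  cat(0)*cat(8) = 1*1430 = 1430
  cat(1)*cat(7) = 1*429 = 429
  cat(2)*cat(6) = 2*132 = 264
  cat(3)*cat(5) = 5*42 = 210
  cat(4)*cat(4) = 14*14 = 196
  cat(5)*cat(3) = 42*5 = 210
  cat(6)*cat(2) = 132*2 = 264
  cat(7)*cat(1) = 429*1 = 429
  cat(8)*cat(0) = 1430*1 = 1430
= 1430 + 429 + 264 + 210 + 196 + 210 + 264 + 429 + 1430
= 4862


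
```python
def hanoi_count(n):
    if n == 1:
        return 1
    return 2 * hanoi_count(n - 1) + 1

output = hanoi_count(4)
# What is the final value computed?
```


hanoi_count(4)
= 2 * hanoi_count(3) + 1
= 2 * (2 * hanoi_count(2) + 1) + 1
= 2 * (2 * (2 * hanoi_count(1) + 1) + 1) + 1
Now compute bottom-up:
hanoi_count(1) = 1
hanoi_count(2) = 2 * 1 + 1 = 3
hanoi_count(3) = 2 * 3 + 1 = 7
hanoi_count(4) = 2 * 7 + 1 = 15
= 15


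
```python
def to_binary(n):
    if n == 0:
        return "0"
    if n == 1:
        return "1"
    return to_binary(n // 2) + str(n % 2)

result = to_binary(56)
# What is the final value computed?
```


to_binary(56)
= to_binary(28) + "0"
= to_binary(14) + "0" + "0"
= to_binary(7) + "0" + "0" + "0"
= to_binary(3) + "1" + "0" + "0" + "0"
= to_binary(1) + "1" + "1" + "0" + "0" + "0"
= "1" + "1" + "1" + "0" + "0" + "0"
= "111000"


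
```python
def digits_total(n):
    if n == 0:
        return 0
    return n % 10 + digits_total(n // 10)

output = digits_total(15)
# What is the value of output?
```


digits_total(15)
= 5 + digits_total(1)
= 5 + 1 + digits_total(0)
= 5 + 1 + 0
= 6


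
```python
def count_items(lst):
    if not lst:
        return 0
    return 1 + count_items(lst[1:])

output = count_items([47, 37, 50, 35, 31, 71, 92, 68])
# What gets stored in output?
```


count_items([47, 37, 50, 35, 31, 71, 92, 68])
= 1 + count_items([37, 50, 35, 31, 71, 92, 68])
= 1 + 1 + count_items([50, 35, 31, 71, 92, 68])
= 1 + 1 + 1 + count_items([35, 31, 71, 92, 68])
= 1 + 1 + 1 + 1 + count_items([31, 71, 92, 68])
= 1 + 1 + 1 + 1 + 1 + count_items([71, 92, 68])
= 1 + 1 + 1 + 1 + 1 + 1 + count_items([92, 68])
= 1 + 1 + 1 + 1 + 1 + 1 + 1 + count_items([68])
= 1 + 1 + 1 + 1 + 1 + 1 + 1 + 1 + count_items([])
= 1 + 1 + 1 + 1 + 1 + 1 + 1 + 1 + 0
= 8


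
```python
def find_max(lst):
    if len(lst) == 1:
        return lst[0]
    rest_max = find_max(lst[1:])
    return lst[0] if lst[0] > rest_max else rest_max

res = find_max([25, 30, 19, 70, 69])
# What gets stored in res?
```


find_max([25, 30, 19, 70, 69])
= compare 25 with find_max([30, 19, 70, 69])
= compare 30 with find_max([19, 70, 69])
= compare 19 with find_max([70, 69])
= compare 70 with find_max([69])
Base: find_max([69]) = 69
compare 70 with 69: max = 70
compare 19 with 70: max = 70
compare 30 with 70: max = 70
compare 25 with 70: max = 70
= 70


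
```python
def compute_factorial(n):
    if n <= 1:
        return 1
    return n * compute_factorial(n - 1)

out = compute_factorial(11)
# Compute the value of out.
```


compute_factorial(11)
= 11 * compute_factorial(10)
= 11 * 10 * compute_factorial(9)
= 11 * 10 * 9 * compute_factorial(8)
= 11 * 10 * 9 * 8 * compute_factorial(7)
= 11 * 10 * 9 * 8 * 7 * compute_factorial(6)
= 11 * 10 * 9 * 8 * 7 * 6 * compute_factorial(5)
= 11 * 10 * 9 * 8 * 7 * 6 * 5 * compute_factorial(4)
= 11 * 10 * 9 * 8 * 7 * 6 * 5 * 4 * compute_factorial(3)
= 11 * 10 * 9 * 8 * 7 * 6 * 5 * 4 * 3 * compute_factorial(2)
= 11 * 10 * 9 * 8 * 7 * 6 * 5 * 4 * 3 * 2 * compute_factorial(1)
= 11 * 10 * 9 * 8 * 7 * 6 * 5 * 4 * 3 * 2 * 1
= 39916800


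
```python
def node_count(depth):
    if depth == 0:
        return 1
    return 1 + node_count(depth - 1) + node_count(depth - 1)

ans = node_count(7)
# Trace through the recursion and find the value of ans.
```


node_count(7)
= 1 + node_count(6) + node_count(6)
= 1 + 2 * node_count(6)
node_count(k) = 2^(k+1) - 1
node_count(0) = 1
node_count(1) = 3
node_count(2) = 7
node_count(3) = 15
node_count(4) = 31
node_count(7) = 2^8 - 1 = 255


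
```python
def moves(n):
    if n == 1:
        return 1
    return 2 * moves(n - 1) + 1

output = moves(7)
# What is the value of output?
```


moves(7)
= 2 * moves(6) + 1
= 2 * (2 * moves(5) + 1) + 1
= 2 * (2 * (2 * moves(4) + 1) + 1) + 1
= 2 * (2 * (2 * (2 * moves(3) + 1) + 1) + 1) + 1
= 2 * (2 * (2 * (2 * (2 * moves(2) + 1) + 1) + 1) + 1) + 1
= 2 * (2 * (2 * (2 * (2 * (2 * moves(1) + 1) + 1) + 1) + 1) + 1) + 1
Now compute bottom-up:
moves(1) = 1
moves(2) = 2 * 1 + 1 = 3
moves(3) = 2 * 3 + 1 = 7
moves(4) = 2 * 7 + 1 = 15
moves(5) = 2 * 15 + 1 = 31
moves(6) = 2 * 31 + 1 = 63
moves(7) = 2 * 63 + 1 = 127
= 127


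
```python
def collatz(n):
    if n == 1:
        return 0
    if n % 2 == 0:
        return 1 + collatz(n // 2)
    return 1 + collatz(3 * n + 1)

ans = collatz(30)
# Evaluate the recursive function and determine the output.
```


collatz(30)
30 is even -> collatz(15)
15 is odd -> 3*15+1 = 46 -> collatz(46)
46 is even -> collatz(23)
23 is odd -> 3*23+1 = 70 -> collatz(70)
70 is even -> collatz(35)
35 is odd -> 3*35+1 = 106 -> collatz(106)
106 is even -> collatz(53)
53 is odd -> 3*53+1 = 160 -> collatz(160)
160 is even -> collatz(80)
80 is even -> collatz(40)
40 is even -> collatz(20)
20 is even -> collatz(10)
10 is even -> collatz(5)
5 is odd -> 3*5+1 = 16 -> collatz(16)
16 is even -> collatz(8)
8 is even -> collatz(4)
4 is even -> collatz(2)
2 is even -> collatz(1)
Reached 1 after 18 steps
= 18


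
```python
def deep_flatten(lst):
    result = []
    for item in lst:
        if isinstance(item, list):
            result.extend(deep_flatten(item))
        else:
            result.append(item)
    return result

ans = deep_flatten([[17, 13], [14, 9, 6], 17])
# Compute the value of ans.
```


deep_flatten([[17, 13], [14, 9, 6], 17])
Processing each element:
  [17, 13] is a list -> deep_flatten recursively -> [17, 13]
  [14, 9, 6] is a list -> deep_flatten recursively -> [14, 9, 6]
  17 is not a list -> append 17
= [17, 13, 14, 9, 6, 17]


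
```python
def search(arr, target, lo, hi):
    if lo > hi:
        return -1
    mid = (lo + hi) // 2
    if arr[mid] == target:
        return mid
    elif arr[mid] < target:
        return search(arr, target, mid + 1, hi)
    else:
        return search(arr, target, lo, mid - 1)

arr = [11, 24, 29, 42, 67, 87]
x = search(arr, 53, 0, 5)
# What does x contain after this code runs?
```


search(arr, 53, 0, 5)
lo=0, hi=5, mid=2, arr[mid]=29
29 < 53, search right half
lo=3, hi=5, mid=4, arr[mid]=67
67 > 53, search left half
lo=3, hi=3, mid=3, arr[mid]=42
42 < 53, search right half
lo > hi, target not found, return -1
= -1


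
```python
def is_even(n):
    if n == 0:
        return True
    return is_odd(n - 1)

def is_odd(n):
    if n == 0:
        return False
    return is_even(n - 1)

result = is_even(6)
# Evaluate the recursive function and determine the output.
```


is_even(6)
= is_odd(5)
= is_even(4)
= is_odd(3)
= is_even(2)
= is_odd(1)
= is_even(0)
n == 0: return True
= True


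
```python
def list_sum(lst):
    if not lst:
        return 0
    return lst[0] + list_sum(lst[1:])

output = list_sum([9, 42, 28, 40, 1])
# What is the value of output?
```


list_sum([9, 42, 28, 40, 1])
= 9 + list_sum([42, 28, 40, 1])
= 9 + 42 + list_sum([28, 40, 1])
= 9 + 42 + 28 + list_sum([40, 1])
= 9 + 42 + 28 + 40 + list_sum([1])
= 9 + 42 + 28 + 40 + 1 + list_sum([])
= 9 + 42 + 28 + 40 + 1 + 0
= 120


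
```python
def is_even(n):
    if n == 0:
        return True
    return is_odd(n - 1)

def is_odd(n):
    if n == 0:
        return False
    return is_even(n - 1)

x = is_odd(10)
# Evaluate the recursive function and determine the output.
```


is_odd(10)
= is_even(9)
= is_odd(8)
= is_even(7)
= is_odd(6)
= is_even(5)
= is_odd(4)
= is_even(3)
= is_odd(2)
= is_even(1)
= is_odd(0)
n == 0: return False
= False


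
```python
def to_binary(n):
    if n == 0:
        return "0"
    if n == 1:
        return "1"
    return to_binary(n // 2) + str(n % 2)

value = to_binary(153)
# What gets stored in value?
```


to_binary(153)
= to_binary(76) + "1"
= to_binary(38) + "0" + "1"
= to_binary(19) + "0" + "0" + "1"
= to_binary(9) + "1" + "0" + "0" + "1"
= to_binary(4) + "1" + "1" + "0" + "0" + "1"
= to_binary(2) + "0" + "1" + "1" + "0" + "0" + "1"
= to_binary(1) + "0" + "0" + "1" + "1" + "0" + "0" + "1"
= "1" + "0" + "0" + "1" + "1" + "0" + "0" + "1"
= "10011001"


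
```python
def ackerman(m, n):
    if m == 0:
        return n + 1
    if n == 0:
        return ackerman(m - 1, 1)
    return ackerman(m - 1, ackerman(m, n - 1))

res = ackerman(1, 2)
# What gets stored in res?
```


ackerman(1, 2)
= ackerman(0, ackerman(1, 1))
First compute ackerman(1, 1) = 3
= ackerman(0, 3)
= 4


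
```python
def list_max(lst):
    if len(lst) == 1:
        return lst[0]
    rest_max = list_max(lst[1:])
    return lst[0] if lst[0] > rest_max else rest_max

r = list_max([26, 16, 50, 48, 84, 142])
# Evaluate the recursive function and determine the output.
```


list_max([26, 16, 50, 48, 84, 142])
= compare 26 with list_max([16, 50, 48, 84, 142])
= compare 16 with list_max([50, 48, 84, 142])
= compare 50 with list_max([48, 84, 142])
= compare 48 with list_max([84, 142])
= compare 84 with list_max([142])
Base: list_max([142]) = 142
compare 84 with 142: max = 142
compare 48 with 142: max = 142
compare 50 with 142: max = 142
compare 16 with 142: max = 142
compare 26 with 142: max = 142
= 142


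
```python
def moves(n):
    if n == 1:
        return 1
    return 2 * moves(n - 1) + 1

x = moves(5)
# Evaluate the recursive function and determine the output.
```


moves(5)
= 2 * moves(4) + 1
= 2 * (2 * moves(3) + 1) + 1
= 2 * (2 * (2 * moves(2) + 1) + 1) + 1
= 2 * (2 * (2 * (2 * moves(1) + 1) + 1) + 1) + 1
Now compute bottom-up:
moves(1) = 1
moves(2) = 2 * 1 + 1 = 3
moves(3) = 2 * 3 + 1 = 7
moves(4) = 2 * 7 + 1 = 15
moves(5) = 2 * 15 + 1 = 31
= 31


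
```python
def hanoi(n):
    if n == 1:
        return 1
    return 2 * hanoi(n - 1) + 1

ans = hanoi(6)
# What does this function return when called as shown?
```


hanoi(6)
= 2 * hanoi(5) + 1
= 2 * (2 * hanoi(4) + 1) + 1
= 2 * (2 * (2 * hanoi(3) + 1) + 1) + 1
= 2 * (2 * (2 * (2 * hanoi(2) + 1) + 1) + 1) + 1
= 2 * (2 * (2 * (2 * (2 * hanoi(1) + 1) + 1) + 1) + 1) + 1
Now compute bottom-up:
hanoi(1) = 1
hanoi(2) = 2 * 1 + 1 = 3
hanoi(3) = 2 * 3 + 1 = 7
hanoi(4) = 2 * 7 + 1 = 15
hanoi(5) = 2 * 15 + 1 = 31
hanoi(6) = 2 * 31 + 1 = 63
= 63


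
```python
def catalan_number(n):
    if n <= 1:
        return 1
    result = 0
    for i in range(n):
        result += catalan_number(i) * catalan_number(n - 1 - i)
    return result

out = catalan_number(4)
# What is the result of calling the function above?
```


catalan_number(4)
= sum of catalan_number(i) * catalan_number(4-1-i) for i in 0..3
First compute sub-values bottom-up:
  catalan_number(0) = 1, catalan_number(1) = 1
  catalan_number(2) = 1*1 + 1*1 = 2
  catalan_number(3) = 1*2 + 1*1 + 2*1 = 5
Now catalan_number(4):
  catalan_number(0)*catalan_number(3) = 1*5 = 5
  catalan_number(1)*catalan_number(2) = 1*2 = 2
  catalan_number(2)*catalan_number(1) = 2*1 = 2
  catalan_number(3)*catalan_number(0) = 5*1 = 5
= 5 + 2 + 2 + 5
= 14


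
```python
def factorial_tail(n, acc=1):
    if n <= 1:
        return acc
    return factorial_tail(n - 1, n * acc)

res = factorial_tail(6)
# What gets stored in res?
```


factorial_tail(6, 1)
= factorial_tail(5, 6 * 1) = factorial_tail(5, 6)
= factorial_tail(4, 5 * 6) = factorial_tail(4, 30)
= factorial_tail(3, 4 * 30) = factorial_tail(3, 120)
= factorial_tail(2, 3 * 120) = factorial_tail(2, 360)
= factorial_tail(1, 2 * 360) = factorial_tail(1, 720)
n <= 1, return acc = 720


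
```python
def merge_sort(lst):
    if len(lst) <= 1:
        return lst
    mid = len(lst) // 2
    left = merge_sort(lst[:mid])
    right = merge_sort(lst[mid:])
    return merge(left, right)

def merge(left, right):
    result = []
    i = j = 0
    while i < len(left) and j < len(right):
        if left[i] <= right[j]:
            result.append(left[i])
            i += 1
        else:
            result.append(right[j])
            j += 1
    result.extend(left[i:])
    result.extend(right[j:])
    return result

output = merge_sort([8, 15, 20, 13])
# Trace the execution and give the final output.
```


merge_sort([8, 15, 20, 13])
Split into [8, 15] and [20, 13]
Left sorted: [8, 15]
Right sorted: [13, 20]
Merge [8, 15] and [13, 20]
= [8, 13, 15, 20]


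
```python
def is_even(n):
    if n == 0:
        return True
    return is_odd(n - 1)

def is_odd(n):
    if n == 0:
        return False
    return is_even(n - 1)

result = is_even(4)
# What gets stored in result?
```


is_even(4)
= is_odd(3)
= is_even(2)
= is_odd(1)
= is_even(0)
n == 0: return True
= True


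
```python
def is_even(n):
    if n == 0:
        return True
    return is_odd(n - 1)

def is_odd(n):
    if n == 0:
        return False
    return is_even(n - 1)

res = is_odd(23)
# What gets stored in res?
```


is_odd(23)
= is_even(22)
= is_odd(21)
= is_even(20)
= is_odd(19)
= is_even(18)
= is_odd(17)
= is_even(16)
= is_odd(15)
= is_even(14)
= is_odd(13)
= is_even(12)
= is_odd(11)
= is_even(10)
= is_odd(9)
= is_even(8)
= is_odd(7)
= is_even(6)
= is_odd(5)
= is_even(4)
= is_odd(3)
= is_even(2)
= is_odd(1)
= is_even(0)
n == 0: return True
= True


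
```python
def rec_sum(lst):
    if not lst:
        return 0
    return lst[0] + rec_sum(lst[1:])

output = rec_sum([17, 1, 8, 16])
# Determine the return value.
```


rec_sum([17, 1, 8, 16])
= 17 + rec_sum([1, 8, 16])
= 17 + 1 + rec_sum([8, 16])
= 17 + 1 + 8 + rec_sum([16])
= 17 + 1 + 8 + 16 + rec_sum([])
= 17 + 1 + 8 + 16 + 0
= 42


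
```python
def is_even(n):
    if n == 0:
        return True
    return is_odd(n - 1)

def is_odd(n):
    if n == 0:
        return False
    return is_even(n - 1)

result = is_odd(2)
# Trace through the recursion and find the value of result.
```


is_odd(2)
= is_even(1)
= is_odd(0)
n == 0: return False
= False


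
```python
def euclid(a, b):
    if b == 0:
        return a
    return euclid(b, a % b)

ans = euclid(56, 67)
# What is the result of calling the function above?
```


euclid(56, 67)
= euclid(67, 56 % 67) = euclid(67, 56)
= euclid(56, 67 % 56) = euclid(56, 11)
= euclid(11, 56 % 11) = euclid(11, 1)
= euclid(1, 11 % 1) = euclid(1, 0)
b == 0, return a = 1


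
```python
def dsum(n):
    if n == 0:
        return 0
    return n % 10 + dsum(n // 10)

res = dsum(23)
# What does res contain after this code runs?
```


dsum(23)
= 3 + dsum(2)
= 3 + 2 + dsum(0)
= 3 + 2 + 0
= 5


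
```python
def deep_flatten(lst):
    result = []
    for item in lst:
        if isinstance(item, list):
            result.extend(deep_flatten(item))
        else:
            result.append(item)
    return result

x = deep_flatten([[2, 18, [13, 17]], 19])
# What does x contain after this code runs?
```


deep_flatten([[2, 18, [13, 17]], 19])
Processing each element:
  [2, 18, [13, 17]] is a list -> deep_flatten recursively -> [2, 18, 13, 17]
  19 is not a list -> append 19
= [2, 18, 13, 17, 19]


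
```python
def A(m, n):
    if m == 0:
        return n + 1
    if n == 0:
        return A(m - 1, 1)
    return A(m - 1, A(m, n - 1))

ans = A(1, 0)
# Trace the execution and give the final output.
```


A(1, 0)
n == 0: return A(0, 1)
= A(0, 1) = 2
= 2


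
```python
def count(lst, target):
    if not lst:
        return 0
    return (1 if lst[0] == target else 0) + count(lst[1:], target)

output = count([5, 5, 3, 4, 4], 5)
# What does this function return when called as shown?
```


count([5, 5, 3, 4, 4], 5)
lst[0]=5 == 5: 1 + count([5, 3, 4, 4], 5)
lst[0]=5 == 5: 1 + count([3, 4, 4], 5)
lst[0]=3 != 5: 0 + count([4, 4], 5)
lst[0]=4 != 5: 0 + count([4], 5)
lst[0]=4 != 5: 0 + count([], 5)
= 2


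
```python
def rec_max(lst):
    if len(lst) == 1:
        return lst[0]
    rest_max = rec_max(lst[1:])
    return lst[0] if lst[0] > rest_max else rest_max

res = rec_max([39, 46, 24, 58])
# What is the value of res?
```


rec_max([39, 46, 24, 58])
= compare 39 with rec_max([46, 24, 58])
= compare 46 with rec_max([24, 58])
= compare 24 with rec_max([58])
Base: rec_max([58]) = 58
compare 24 with 58: max = 58
compare 46 with 58: max = 58
compare 39 with 58: max = 58
= 58


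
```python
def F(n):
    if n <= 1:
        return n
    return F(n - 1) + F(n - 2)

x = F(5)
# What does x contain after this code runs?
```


F(5)
= F(4) + F(3)
= (F(3) + F(2)) + F(3)
Computing bottom-up: F(0)=0, F(1)=1, F(2)=1, F(3)=2, F(4)=3, F(5)=5
= 5


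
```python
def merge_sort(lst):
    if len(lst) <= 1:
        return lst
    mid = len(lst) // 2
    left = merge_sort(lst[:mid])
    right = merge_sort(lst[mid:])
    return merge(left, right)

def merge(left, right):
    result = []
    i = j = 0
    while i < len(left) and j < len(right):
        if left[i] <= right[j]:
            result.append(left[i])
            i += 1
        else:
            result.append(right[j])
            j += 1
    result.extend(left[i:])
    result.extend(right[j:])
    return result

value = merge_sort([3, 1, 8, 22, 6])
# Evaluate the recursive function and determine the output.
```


merge_sort([3, 1, 8, 22, 6])
Split into [3, 1] and [8, 22, 6]
Left sorted: [1, 3]
Right sorted: [6, 8, 22]
Merge [1, 3] and [6, 8, 22]
= [1, 3, 6, 8, 22]


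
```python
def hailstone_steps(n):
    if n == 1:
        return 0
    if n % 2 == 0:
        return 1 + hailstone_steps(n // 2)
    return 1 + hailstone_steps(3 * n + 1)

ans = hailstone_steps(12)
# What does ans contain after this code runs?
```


hailstone_steps(12)
12 is even -> hailstone_steps(6)
6 is even -> hailstone_steps(3)
3 is odd -> 3*3+1 = 10 -> hailstone_steps(10)
10 is even -> hailstone_steps(5)
5 is odd -> 3*5+1 = 16 -> hailstone_steps(16)
16 is even -> hailstone_steps(8)
8 is even -> hailstone_steps(4)
4 is even -> hailstone_steps(2)
2 is even -> hailstone_steps(1)
Reached 1 after 9 steps
= 9


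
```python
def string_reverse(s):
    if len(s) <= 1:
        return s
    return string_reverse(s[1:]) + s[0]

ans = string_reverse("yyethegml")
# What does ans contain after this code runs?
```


string_reverse("yyethegml")
= string_reverse("yethegml") + "y"
= string_reverse("ethegml") + "y" + "y"
= string_reverse("thegml") + "e" + "y" + "y"
= string_reverse("hegml") + "t" + "e" + "y" + "y"
= string_reverse("egml") + "h" + "t" + "e" + "y" + "y"
= string_reverse("gml") + "e" + "h" + "t" + "e" + "y" + "y"
= string_reverse("ml") + "g" + "e" + "h" + "t" + "e" + "y" + "y"
= string_reverse("l") + "m" + "g" + "e" + "h" + "t" + "e" + "y" + "y"
= "l" + "m" + "g" + "e" + "h" + "t" + "e" + "y" + "y"
= "lmgehteyy"


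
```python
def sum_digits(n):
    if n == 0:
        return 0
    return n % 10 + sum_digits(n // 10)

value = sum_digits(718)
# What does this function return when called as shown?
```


sum_digits(718)
= 8 + sum_digits(71)
= 8 + 1 + sum_digits(7)
= 8 + 1 + 7 + sum_digits(0)
= 8 + 1 + 7 + 0
= 16


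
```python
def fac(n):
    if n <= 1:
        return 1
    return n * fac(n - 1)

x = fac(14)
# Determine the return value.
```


fac(14)
= 14 * fac(13)
= 14 * 13 * fac(12)
= 14 * 13 * 12 * fac(11)
= 14 * 13 * 12 * 11 * fac(10)
= 14 * 13 * 12 * 11 * 10 * fac(9)
= 14 * 13 * 12 * 11 * 10 * 9 * fac(8)
= 14 * 13 * 12 * 11 * 10 * 9 * 8 * fac(7)
= 14 * 13 * 12 * 11 * 10 * 9 * 8 * 7 * fac(6)
= 14 * 13 * 12 * 11 * 10 * 9 * 8 * 7 * 6 * fac(5)
= 14 * 13 * 12 * 11 * 10 * 9 * 8 * 7 * 6 * 5 * fac(4)
= 14 * 13 * 12 * 11 * 10 * 9 * 8 * 7 * 6 * 5 * 4 * fac(3)
= 14 * 13 * 12 * 11 * 10 * 9 * 8 * 7 * 6 * 5 * 4 * 3 * fac(2)
= 14 * 13 * 12 * 11 * 10 * 9 * 8 * 7 * 6 * 5 * 4 * 3 * 2 * fac(1)
= 14 * 13 * 12 * 11 * 10 * 9 * 8 * 7 * 6 * 5 * 4 * 3 * 2 * 1
= 87178291200


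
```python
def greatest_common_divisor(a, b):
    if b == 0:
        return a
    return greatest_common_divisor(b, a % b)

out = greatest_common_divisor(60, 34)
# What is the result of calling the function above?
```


greatest_common_divisor(60, 34)
= greatest_common_divisor(34, 60 % 34) = greatest_common_divisor(34, 26)
= greatest_common_divisor(26, 34 % 26) = greatest_common_divisor(26, 8)
= greatest_common_divisor(8, 26 % 8) = greatest_common_divisor(8, 2)
= greatest_common_divisor(2, 8 % 2) = greatest_common_divisor(2, 0)
b == 0, return a = 2


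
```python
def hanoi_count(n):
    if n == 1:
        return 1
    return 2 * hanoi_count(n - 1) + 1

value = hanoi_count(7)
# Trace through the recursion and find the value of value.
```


hanoi_count(7)
= 2 * hanoi_count(6) + 1
= 2 * (2 * hanoi_count(5) + 1) + 1
= 2 * (2 * (2 * hanoi_count(4) + 1) + 1) + 1
= 2 * (2 * (2 * (2 * hanoi_count(3) + 1) + 1) + 1) + 1
= 2 * (2 * (2 * (2 * (2 * hanoi_count(2) + 1) + 1) + 1) + 1) + 1
= 2 * (2 * (2 * (2 * (2 * (2 * hanoi_count(1) + 1) + 1) + 1) + 1) + 1) + 1
Now compute bottom-up:
hanoi_count(1) = 1
hanoi_count(2) = 2 * 1 + 1 = 3
hanoi_count(3) = 2 * 3 + 1 = 7
hanoi_count(4) = 2 * 7 + 1 = 15
hanoi_count(5) = 2 * 15 + 1 = 31
hanoi_count(6) = 2 * 31 + 1 = 63
hanoi_count(7) = 2 * 63 + 1 = 127
= 127


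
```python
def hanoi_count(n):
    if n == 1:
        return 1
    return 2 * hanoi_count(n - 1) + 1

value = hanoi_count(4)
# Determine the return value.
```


hanoi_count(4)
= 2 * hanoi_count(3) + 1
= 2 * (2 * hanoi_count(2) + 1) + 1
= 2 * (2 * (2 * hanoi_count(1) + 1) + 1) + 1
Now compute bottom-up:
hanoi_count(1) = 1
hanoi_count(2) = 2 * 1 + 1 = 3
hanoi_count(3) = 2 * 3 + 1 = 7
hanoi_count(4) = 2 * 7 + 1 = 15
= 15


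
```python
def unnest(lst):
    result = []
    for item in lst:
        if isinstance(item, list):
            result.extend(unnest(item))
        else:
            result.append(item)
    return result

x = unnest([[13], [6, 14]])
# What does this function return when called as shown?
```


unnest([[13], [6, 14]])
Processing each element:
  [13] is a list -> unnest recursively -> [13]
  [6, 14] is a list -> unnest recursively -> [6, 14]
= [13, 6, 14]


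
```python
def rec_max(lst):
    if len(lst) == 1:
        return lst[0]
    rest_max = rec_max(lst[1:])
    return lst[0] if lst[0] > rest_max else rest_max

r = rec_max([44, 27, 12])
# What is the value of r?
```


rec_max([44, 27, 12])
= compare 44 with rec_max([27, 12])
= compare 27 with rec_max([12])
Base: rec_max([12]) = 12
compare 27 with 12: max = 27
compare 44 with 27: max = 44
= 44


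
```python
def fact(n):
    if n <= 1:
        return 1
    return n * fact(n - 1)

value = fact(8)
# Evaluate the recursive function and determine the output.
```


fact(8)
= 8 * fact(7)
= 8 * 7 * fact(6)
= 8 * 7 * 6 * fact(5)
= 8 * 7 * 6 * 5 * fact(4)
= 8 * 7 * 6 * 5 * 4 * fact(3)
= 8 * 7 * 6 * 5 * 4 * 3 * fact(2)
= 8 * 7 * 6 * 5 * 4 * 3 * 2 * fact(1)
= 8 * 7 * 6 * 5 * 4 * 3 * 2 * 1
= 40320


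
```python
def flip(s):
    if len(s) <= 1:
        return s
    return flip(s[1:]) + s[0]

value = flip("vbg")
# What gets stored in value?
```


flip("vbg")
= flip("bg") + "v"
= flip("g") + "b" + "v"
= "g" + "b" + "v"
= "gbv"


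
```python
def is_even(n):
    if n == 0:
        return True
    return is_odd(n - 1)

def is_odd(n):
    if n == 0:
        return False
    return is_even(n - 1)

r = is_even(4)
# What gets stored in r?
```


is_even(4)
= is_odd(3)
= is_even(2)
= is_odd(1)
= is_even(0)
n == 0: return True
= True


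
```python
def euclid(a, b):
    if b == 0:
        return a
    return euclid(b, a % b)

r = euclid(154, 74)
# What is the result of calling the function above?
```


euclid(154, 74)
= euclid(74, 154 % 74) = euclid(74, 6)
= euclid(6, 74 % 6) = euclid(6, 2)
= euclid(2, 6 % 2) = euclid(2, 0)
b == 0, return a = 2


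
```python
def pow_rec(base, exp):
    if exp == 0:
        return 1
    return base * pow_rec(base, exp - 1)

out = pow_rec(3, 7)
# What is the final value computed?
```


pow_rec(3, 7)
= 3 * pow_rec(3, 6)
= 3 * 3 * pow_rec(3, 5)
= 3 * 3 * 3 * pow_rec(3, 4)
= 3 * 3 * 3 * 3 * pow_rec(3, 3)
= 3 * 3 * 3 * 3 * 3 * pow_rec(3, 2)
= 3 * 3 * 3 * 3 * 3 * 3 * pow_rec(3, 1)
= 3 * 3 * 3 * 3 * 3 * 3 * 3 * pow_rec(3, 0)
= 3 * 3 * 3 * 3 * 3 * 3 * 3 * 1
= 2187


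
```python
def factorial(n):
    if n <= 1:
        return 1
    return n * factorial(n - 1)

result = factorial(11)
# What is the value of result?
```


factorial(11)
= 11 * factorial(10)
= 11 * 10 * factorial(9)
= 11 * 10 * 9 * factorial(8)
= 11 * 10 * 9 * 8 * factorial(7)
= 11 * 10 * 9 * 8 * 7 * factorial(6)
= 11 * 10 * 9 * 8 * 7 * 6 * factorial(5)
= 11 * 10 * 9 * 8 * 7 * 6 * 5 * factorial(4)
= 11 * 10 * 9 * 8 * 7 * 6 * 5 * 4 * factorial(3)
= 11 * 10 * 9 * 8 * 7 * 6 * 5 * 4 * 3 * factorial(2)
= 11 * 10 * 9 * 8 * 7 * 6 * 5 * 4 * 3 * 2 * factorial(1)
= 11 * 10 * 9 * 8 * 7 * 6 * 5 * 4 * 3 * 2 * 1
= 39916800


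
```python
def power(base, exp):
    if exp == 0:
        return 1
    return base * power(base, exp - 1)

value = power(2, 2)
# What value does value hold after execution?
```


power(2, 2)
= 2 * power(2, 1)
= 2 * 2 * power(2, 0)
= 2 * 2 * 1
= 4


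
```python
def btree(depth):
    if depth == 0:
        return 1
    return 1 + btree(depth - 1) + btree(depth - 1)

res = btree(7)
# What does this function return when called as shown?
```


btree(7)
= 1 + btree(6) + btree(6)
= 1 + 2 * btree(6)
btree(k) = 2^(k+1) - 1
btree(0) = 1
btree(1) = 3
btree(2) = 7
btree(3) = 15
btree(4) = 31
btree(7) = 2^8 - 1 = 255


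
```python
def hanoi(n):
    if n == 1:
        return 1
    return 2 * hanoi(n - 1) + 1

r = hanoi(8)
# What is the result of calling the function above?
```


hanoi(8)
= 2 * hanoi(7) + 1
= 2 * (2 * hanoi(6) + 1) + 1
= 2 * (2 * (2 * hanoi(5) + 1) + 1) + 1
= 2 * (2 * (2 * (2 * hanoi(4) + 1) + 1) + 1) + 1
= 2 * (2 * (2 * (2 * (2 * hanoi(3) + 1) + 1) + 1) + 1) + 1
= 2 * (2 * (2 * (2 * (2 * (2 * hanoi(2) + 1) + 1) + 1) + 1) + 1) + 1
= 2 * (2 * (2 * (2 * (2 * (2 * (2 * hanoi(1) + 1) + 1) + 1) + 1) + 1) + 1) + 1
Now compute bottom-up:
hanoi(1) = 1
hanoi(2) = 2 * 1 + 1 = 3
hanoi(3) = 2 * 3 + 1 = 7
hanoi(4) = 2 * 7 + 1 = 15
hanoi(5) = 2 * 15 + 1 = 31
hanoi(6) = 2 * 31 + 1 = 63
hanoi(7) = 2 * 63 + 1 = 127
hanoi(8) = 2 * 127 + 1 = 255
= 255


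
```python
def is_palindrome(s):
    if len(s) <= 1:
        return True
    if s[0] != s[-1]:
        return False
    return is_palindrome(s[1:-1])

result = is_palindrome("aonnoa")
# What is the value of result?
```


is_palindrome("aonnoa")
"aonnoa": s[0]='a' == s[-1]='a' -> is_palindrome("onno")
"onno": s[0]='o' == s[-1]='o' -> is_palindrome("nn")
"nn": s[0]='n' == s[-1]='n' -> is_palindrome("")
"": len <= 1 -> True
= True


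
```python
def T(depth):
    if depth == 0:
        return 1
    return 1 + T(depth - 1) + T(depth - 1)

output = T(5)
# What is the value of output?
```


T(5)
= 1 + T(4) + T(4)
= 1 + 2 * T(4)
T(k) = 2^(k+1) - 1
T(0) = 1
T(1) = 3
T(2) = 7
T(3) = 15
T(4) = 31
T(5) = 2^6 - 1 = 63


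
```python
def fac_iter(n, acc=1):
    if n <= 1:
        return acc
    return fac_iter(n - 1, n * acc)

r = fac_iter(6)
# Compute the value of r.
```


fac_iter(6, 1)
= fac_iter(5, 6 * 1) = fac_iter(5, 6)
= fac_iter(4, 5 * 6) = fac_iter(4, 30)
= fac_iter(3, 4 * 30) = fac_iter(3, 120)
= fac_iter(2, 3 * 120) = fac_iter(2, 360)
= fac_iter(1, 2 * 360) = fac_iter(1, 720)
n <= 1, return acc = 720


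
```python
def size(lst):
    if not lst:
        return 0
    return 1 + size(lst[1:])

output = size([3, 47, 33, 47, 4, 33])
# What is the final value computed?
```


size([3, 47, 33, 47, 4, 33])
= 1 + size([47, 33, 47, 4, 33])
= 1 + 1 + size([33, 47, 4, 33])
= 1 + 1 + 1 + size([47, 4, 33])
= 1 + 1 + 1 + 1 + size([4, 33])
= 1 + 1 + 1 + 1 + 1 + size([33])
= 1 + 1 + 1 + 1 + 1 + 1 + size([])
= 1 + 1 + 1 + 1 + 1 + 1 + 0
= 6


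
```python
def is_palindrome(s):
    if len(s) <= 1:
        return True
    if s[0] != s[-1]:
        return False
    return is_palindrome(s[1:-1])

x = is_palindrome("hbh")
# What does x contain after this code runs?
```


is_palindrome("hbh")
"hbh": s[0]='h' == s[-1]='h' -> is_palindrome("b")
"b": len <= 1 -> True
= True


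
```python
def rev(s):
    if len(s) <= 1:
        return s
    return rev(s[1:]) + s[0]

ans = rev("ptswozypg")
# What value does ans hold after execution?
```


rev("ptswozypg")
= rev("tswozypg") + "p"
= rev("swozypg") + "t" + "p"
= rev("wozypg") + "s" + "t" + "p"
= rev("ozypg") + "w" + "s" + "t" + "p"
= rev("zypg") + "o" + "w" + "s" + "t" + "p"
= rev("ypg") + "z" + "o" + "w" + "s" + "t" + "p"
= rev("pg") + "y" + "z" + "o" + "w" + "s" + "t" + "p"
= rev("g") + "p" + "y" + "z" + "o" + "w" + "s" + "t" + "p"
= "g" + "p" + "y" + "z" + "o" + "w" + "s" + "t" + "p"
= "gpyzowstp"


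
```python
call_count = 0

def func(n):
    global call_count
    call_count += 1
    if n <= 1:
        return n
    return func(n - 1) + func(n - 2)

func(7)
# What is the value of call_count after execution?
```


func(7) calls func(6) and func(5); each non-base call branches into two more.
Let C(k) = total number of calls made by func(k), including the call to func(k) itself.
Base cases: C(0) = 1, C(1) = 1
Recurrence: C(k) = 1 + C(k-1) + C(k-2)
  C(2) = 1 + C(1) + C(0) = 1 + 1 + 1 = 3
  C(3) = 1 + C(2) + C(1) = 1 + 3 + 1 = 5
  C(4) = 1 + C(3) + C(2) = 1 + 5 + 3 = 9
  C(5) = 1 + C(4) + C(3) = 1 + 9 + 5 = 15
  C(6) = 1 + C(5) + C(4) = 1 + 15 + 9 = 25
  C(7) = 1 + C(6) + C(5) = 1 + 25 + 15 = 41
Total calls = C(7) = 41


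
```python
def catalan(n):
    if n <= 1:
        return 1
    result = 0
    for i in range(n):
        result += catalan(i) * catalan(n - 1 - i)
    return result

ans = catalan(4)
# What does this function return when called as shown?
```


catalan(4)
= sum of catalan(i) * catalan(4-1-i) for i in 0..3
First compute sub-values bottom-up:
  catalan(0) = 1, catalan(1) = 1
  catalan(2) = 1*1 + 1*1 = 2
  catalan(3) = 1*2 + 1*1 + 2*1 = 5
Now catalan(4):
  catalan(0)*catalan(3) = 1*5 = 5
  catalan(1)*catalan(2) = 1*2 = 2
  catalan(2)*catalan(1) = 2*1 = 2
  catalan(3)*catalan(0) = 5*1 = 5
= 5 + 2 + 2 + 5
= 14


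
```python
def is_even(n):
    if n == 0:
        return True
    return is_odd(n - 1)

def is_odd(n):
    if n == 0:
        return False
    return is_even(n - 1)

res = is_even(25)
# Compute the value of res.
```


is_even(25)
= is_odd(24)
= is_even(23)
= is_odd(22)
= is_even(21)
= is_odd(20)
= is_even(19)
= is_odd(18)
= is_even(17)
= is_odd(16)
= is_even(15)
= is_odd(14)
= is_even(13)
= is_odd(12)
= is_even(11)
= is_odd(10)
= is_even(9)
= is_odd(8)
= is_even(7)
= is_odd(6)
= is_even(5)
= is_odd(4)
= is_even(3)
= is_odd(2)
= is_even(1)
= is_odd(0)
n == 0: return False
= False


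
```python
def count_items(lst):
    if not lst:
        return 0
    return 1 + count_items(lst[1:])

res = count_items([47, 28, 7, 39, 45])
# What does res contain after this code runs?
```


count_items([47, 28, 7, 39, 45])
= 1 + count_items([28, 7, 39, 45])
= 1 + 1 + count_items([7, 39, 45])
= 1 + 1 + 1 + count_items([39, 45])
= 1 + 1 + 1 + 1 + count_items([45])
= 1 + 1 + 1 + 1 + 1 + count_items([])
= 1 + 1 + 1 + 1 + 1 + 0
= 5


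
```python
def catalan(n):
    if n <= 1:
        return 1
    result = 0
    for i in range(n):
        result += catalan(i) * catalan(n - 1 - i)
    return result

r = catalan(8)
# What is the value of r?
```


catalan(8)
= sum of catalan(i) * catalan(8-1-i) for i in 0..7
First compute sub-values bottom-up:
  catalan(0) = 1, catalan(1) = 1
  catalan(2) = 1*1 + 1*1 = 2
  catalan(3) = 1*2 + 1*1 + 2*1 = 5
  catalan(4) = 1*5 + 1*2 + 2*1 + 5*1 = 14
  catalan(5) = 1*14 + 1*5 + 2*2 + 5*1 + 14*1 = 42
  catalan(6) = 1*42 + 1*14 + 2*5 + 5*2 + 14*1 + 42*1 = 132
  catalan(7) = 1*132 + 1*42 + 2*14 + 5*5 + 14*2 + 42*1 + 132*1 = 429
Now catalan(8):
  catalan(0)*catalan(7) = 1*429 = 429
  catalan(1)*catalan(6) = 1*132 = 132
  catalan(2)*catalan(5) = 2*42 = 84
  catalan(3)*catalan(4) = 5*14 = 70
  catalan(4)*catalan(3) = 14*5 = 70
  catalan(5)*catalan(2) = 42*2 = 84
  catalan(6)*catalan(1) = 132*1 = 132
  catalan(7)*catalan(0) = 429*1 = 429
= 429 + 132 + 84 + 70 + 70 + 84 + 132 + 429
= 1430


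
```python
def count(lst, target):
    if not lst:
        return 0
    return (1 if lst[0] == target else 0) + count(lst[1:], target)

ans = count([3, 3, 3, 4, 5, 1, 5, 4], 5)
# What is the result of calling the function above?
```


count([3, 3, 3, 4, 5, 1, 5, 4], 5)
lst[0]=3 != 5: 0 + count([3, 3, 4, 5, 1, 5, 4], 5)
lst[0]=3 != 5: 0 + count([3, 4, 5, 1, 5, 4], 5)
lst[0]=3 != 5: 0 + count([4, 5, 1, 5, 4], 5)
lst[0]=4 != 5: 0 + count([5, 1, 5, 4], 5)
lst[0]=5 == 5: 1 + count([1, 5, 4], 5)
lst[0]=1 != 5: 0 + count([5, 4], 5)
lst[0]=5 == 5: 1 + count([4], 5)
lst[0]=4 != 5: 0 + count([], 5)
= 2


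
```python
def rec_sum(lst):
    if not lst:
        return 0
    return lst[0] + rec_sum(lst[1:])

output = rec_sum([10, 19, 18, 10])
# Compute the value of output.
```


rec_sum([10, 19, 18, 10])
= 10 + rec_sum([19, 18, 10])
= 10 + 19 + rec_sum([18, 10])
= 10 + 19 + 18 + rec_sum([10])
= 10 + 19 + 18 + 10 + rec_sum([])
= 10 + 19 + 18 + 10 + 0
= 57


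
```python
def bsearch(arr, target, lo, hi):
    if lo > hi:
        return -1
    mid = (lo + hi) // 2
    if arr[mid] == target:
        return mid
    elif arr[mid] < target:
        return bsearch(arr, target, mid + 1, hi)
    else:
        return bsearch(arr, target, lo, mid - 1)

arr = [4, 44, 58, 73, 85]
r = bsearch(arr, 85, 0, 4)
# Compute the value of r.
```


bsearch(arr, 85, 0, 4)
lo=0, hi=4, mid=2, arr[mid]=58
58 < 85, search right half
lo=3, hi=4, mid=3, arr[mid]=73
73 < 85, search right half
lo=4, hi=4, mid=4, arr[mid]=85
arr[4] == 85, found at index 4
= 4


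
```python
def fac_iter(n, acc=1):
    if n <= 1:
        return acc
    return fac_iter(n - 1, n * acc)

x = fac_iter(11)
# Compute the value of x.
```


fac_iter(11, 1)
= fac_iter(10, 11 * 1) = fac_iter(10, 11)
= fac_iter(9, 10 * 11) = fac_iter(9, 110)
= fac_iter(8, 9 * 110) = fac_iter(8, 990)
= fac_iter(7, 8 * 990) = fac_iter(7, 7920)
= fac_iter(6, 7 * 7920) = fac_iter(6, 55440)
= fac_iter(5, 6 * 55440) = fac_iter(5, 332640)
= fac_iter(4, 5 * 332640) = fac_iter(4, 1663200)
= fac_iter(3, 4 * 1663200) = fac_iter(3, 6652800)
= fac_iter(2, 3 * 6652800) = fac_iter(2, 19958400)
= fac_iter(1, 2 * 19958400) = fac_iter(1, 39916800)
n <= 1, return acc = 39916800


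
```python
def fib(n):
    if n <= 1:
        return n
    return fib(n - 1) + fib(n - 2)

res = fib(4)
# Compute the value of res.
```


fib(4)
= fib(3) + fib(2)
= (fib(2) + fib(1)) + fib(2)
Computing bottom-up: fib(0)=0, fib(1)=1, fib(2)=1, fib(3)=2, fib(4)=3
= 3


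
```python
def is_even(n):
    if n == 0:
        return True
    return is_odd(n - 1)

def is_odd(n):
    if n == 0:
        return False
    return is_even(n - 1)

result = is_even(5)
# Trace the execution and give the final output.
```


is_even(5)
= is_odd(4)
= is_even(3)
= is_odd(2)
= is_even(1)
= is_odd(0)
n == 0: return False
= False
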